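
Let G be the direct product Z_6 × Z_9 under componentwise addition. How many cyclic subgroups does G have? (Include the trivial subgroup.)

16

Group the elements of G by the cyclic subgroup they generate; each cyclic subgroup of order d accounts for φ(d) elements.
Cyclic subgroups by order — order 1: 1; order 2: 1; order 3: 4; order 6: 4; order 9: 3; order 18: 3.
Total: 16.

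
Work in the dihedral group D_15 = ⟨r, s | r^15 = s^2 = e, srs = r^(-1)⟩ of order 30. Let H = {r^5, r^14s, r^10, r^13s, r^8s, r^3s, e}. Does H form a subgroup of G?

|H| = 7 does not divide |G| = 30, so by Lagrange H is not a subgroup.

No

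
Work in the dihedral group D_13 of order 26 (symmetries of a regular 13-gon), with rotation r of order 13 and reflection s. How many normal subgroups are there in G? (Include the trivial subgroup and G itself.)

3

G has 16 subgroups. Checking conjugation-invariance by order — order 1: 1/1 normal; order 2: 0/13 normal; order 13: 1/1 normal; order 26: 1/1 normal.
Total normal subgroups: 3.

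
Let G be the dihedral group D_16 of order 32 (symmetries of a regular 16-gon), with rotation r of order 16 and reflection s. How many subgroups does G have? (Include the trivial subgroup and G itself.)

|G| = 32, so by Lagrange every subgroup order divides 32. Divisors: 1, 2, 4, 8, 16, 32.
Subgroups by order — order 1: 1; order 2: 17; order 4: 9; order 8: 5; order 16: 3; order 32: 1.
Total: 1 + 17 + 9 + 5 + 3 + 1 = 36.

36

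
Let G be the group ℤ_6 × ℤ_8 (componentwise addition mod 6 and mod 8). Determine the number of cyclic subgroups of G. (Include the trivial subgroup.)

A cyclic subgroup of order d is generated by each of its φ(d) elements of order d, so the cyclic subgroups of order d number (#elements of order d)/φ(d).
Cyclic subgroups by order — order 1: 1; order 2: 3; order 3: 1; order 4: 2; order 6: 3; order 8: 2; order 12: 2; order 24: 2.
Total: 16.

16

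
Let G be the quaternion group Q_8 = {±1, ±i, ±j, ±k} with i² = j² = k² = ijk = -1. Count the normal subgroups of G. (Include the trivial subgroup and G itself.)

6

G has 6 subgroups. Checking conjugation-invariance by order — order 1: 1/1 normal; order 2: 1/1 normal; order 4: 3/3 normal; order 8: 1/1 normal.
Total normal subgroups: 6.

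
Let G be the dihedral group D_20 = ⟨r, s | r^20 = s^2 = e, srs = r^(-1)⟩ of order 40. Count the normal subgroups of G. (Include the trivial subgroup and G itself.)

9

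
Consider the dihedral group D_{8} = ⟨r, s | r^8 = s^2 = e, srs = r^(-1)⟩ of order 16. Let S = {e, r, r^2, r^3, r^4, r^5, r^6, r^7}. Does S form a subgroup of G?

Yes

|S| = 8 divides |G| = 16, consistent with Lagrange.
S contains the identity, every element's inverse is in S, and S is closed under ·: it is a subgroup.
In fact S = ⟨r^7⟩.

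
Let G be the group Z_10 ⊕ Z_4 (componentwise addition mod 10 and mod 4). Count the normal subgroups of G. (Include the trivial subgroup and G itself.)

16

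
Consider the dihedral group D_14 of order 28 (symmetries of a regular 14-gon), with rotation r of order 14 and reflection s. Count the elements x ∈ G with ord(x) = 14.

The elements of order 14 are: r, r^3, r^5, r^9, r^11, r^13.
That's 6.

6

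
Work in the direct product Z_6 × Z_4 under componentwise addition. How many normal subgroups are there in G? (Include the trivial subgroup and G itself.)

16

G is abelian, so every subgroup is normal.
G has 16 subgroups in total, hence 16 normal subgroups.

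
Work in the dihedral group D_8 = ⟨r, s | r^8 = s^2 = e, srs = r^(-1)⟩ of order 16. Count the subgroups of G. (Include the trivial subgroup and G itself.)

|G| = 16, so by Lagrange every subgroup order divides 16. Divisors: 1, 2, 4, 8, 16.
Subgroups by order — order 1: 1; order 2: 9; order 4: 5; order 8: 3; order 16: 1.
Total: 1 + 9 + 5 + 3 + 1 = 19.

19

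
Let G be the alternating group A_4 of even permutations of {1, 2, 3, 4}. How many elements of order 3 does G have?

The elements of order 3 are: (2 3 4), (2 4 3), (1 2 3), (1 2 4), (1 3 2), (1 3 4), (1 4 2), (1 4 3).
That's 8.

8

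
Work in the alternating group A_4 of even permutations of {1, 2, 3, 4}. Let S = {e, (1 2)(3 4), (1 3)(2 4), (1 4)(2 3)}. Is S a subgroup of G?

Yes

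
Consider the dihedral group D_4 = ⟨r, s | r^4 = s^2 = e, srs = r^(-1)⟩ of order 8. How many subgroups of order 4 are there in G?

3

|G| = 8 and 4 | 8, so subgroups of order 4 are possible by Lagrange.
The subgroups of order 4 are: {e, r, r^2, r^3}; {e, r^2, s, r^2s}; {e, r^2, rs, r^3s}.
So G has 3 subgroups of order 4.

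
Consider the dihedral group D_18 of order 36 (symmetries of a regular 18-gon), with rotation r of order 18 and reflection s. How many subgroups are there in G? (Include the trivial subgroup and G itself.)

45

|G| = 36, so by Lagrange every subgroup order divides 36. Divisors: 1, 2, 3, 4, 6, 9, 12, 18, 36.
Subgroups by order — order 1: 1; order 2: 19; order 3: 1; order 4: 9; order 6: 7; order 9: 1; order 12: 3; order 18: 3; order 36: 1.
Total: 1 + 19 + 1 + 9 + 7 + 1 + 3 + 3 + 1 = 45.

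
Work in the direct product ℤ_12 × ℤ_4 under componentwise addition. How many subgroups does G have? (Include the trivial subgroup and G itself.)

|G| = 48, so by Lagrange every subgroup order divides 48. Divisors: 1, 2, 3, 4, 6, 8, 12, 16, 24, 48.
Subgroups by order — order 1: 1; order 2: 3; order 3: 1; order 4: 7; order 6: 3; order 8: 3; order 12: 7; order 16: 1; order 24: 3; order 48: 1.
Total: 1 + 3 + 1 + 7 + 3 + 3 + 7 + 1 + 3 + 1 = 30.

30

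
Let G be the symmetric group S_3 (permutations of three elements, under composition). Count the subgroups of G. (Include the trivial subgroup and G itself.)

|G| = 6, so by Lagrange every subgroup order divides 6. Divisors: 1, 2, 3, 6.
Subgroups by order — order 1: 1; order 2: 3; order 3: 1; order 6: 1.
Total: 1 + 3 + 1 + 1 = 6.

6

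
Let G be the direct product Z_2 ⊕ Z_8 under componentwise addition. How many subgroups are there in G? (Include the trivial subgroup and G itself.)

11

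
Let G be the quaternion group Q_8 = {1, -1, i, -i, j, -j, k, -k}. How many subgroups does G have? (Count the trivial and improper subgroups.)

|G| = 8, so by Lagrange every subgroup order divides 8. Divisors: 1, 2, 4, 8.
Subgroups by order — order 1: 1; order 2: 1; order 4: 3; order 8: 1.
Total: 1 + 1 + 3 + 1 = 6.

6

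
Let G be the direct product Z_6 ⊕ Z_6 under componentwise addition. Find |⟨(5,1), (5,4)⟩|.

|⟨(5,1)⟩| = 6 and |⟨(5,4)⟩| = 6, so |H| is a multiple of lcm(6, 6) = 6 and divides |G| = 36.
Closing under the operation: H = {(0,0), (0,3), (1,2), (1,5), (2,1), (2,4), (3,0), (3,3), (4,2), (4,5), (5,1), (5,4)}, so |H| = 12.

12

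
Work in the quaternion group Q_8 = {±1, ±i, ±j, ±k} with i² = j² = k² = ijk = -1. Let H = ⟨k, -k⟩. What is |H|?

4

|⟨k⟩| = 4 and |⟨-k⟩| = 4, so |H| is a multiple of lcm(4, 4) = 4 and divides |G| = 8.
Closing under the operation: H = {1, -1, k, -k}, so |H| = 4.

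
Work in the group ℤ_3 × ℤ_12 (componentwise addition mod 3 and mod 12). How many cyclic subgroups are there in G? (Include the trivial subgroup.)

Group the elements of G by the cyclic subgroup they generate; each cyclic subgroup of order d accounts for φ(d) elements.
Cyclic subgroups by order — order 1: 1; order 2: 1; order 3: 4; order 4: 1; order 6: 4; order 12: 4.
Total: 15.

15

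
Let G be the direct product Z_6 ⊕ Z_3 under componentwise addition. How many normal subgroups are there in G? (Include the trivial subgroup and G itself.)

12

G is abelian, so every subgroup is normal.
G has 12 subgroups in total, hence 12 normal subgroups.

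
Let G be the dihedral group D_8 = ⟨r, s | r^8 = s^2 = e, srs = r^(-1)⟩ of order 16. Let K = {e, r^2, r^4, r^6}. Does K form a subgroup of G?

Yes

|K| = 4 divides |G| = 16, consistent with Lagrange.
K contains the identity, every element's inverse is in K, and K is closed under ·: it is a subgroup.
In fact K = ⟨r^6⟩.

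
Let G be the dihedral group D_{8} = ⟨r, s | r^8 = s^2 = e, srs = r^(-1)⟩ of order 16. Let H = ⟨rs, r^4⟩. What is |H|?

|⟨rs⟩| = 2 and |⟨r^4⟩| = 2, so |H| is a multiple of lcm(2, 2) = 2 and divides |G| = 16.
Closing under the operation: H = {e, r^4, rs, r^5s}, so |H| = 4.

4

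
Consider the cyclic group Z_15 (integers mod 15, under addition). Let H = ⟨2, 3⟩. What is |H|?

15

|⟨2⟩| = 15 and |⟨3⟩| = 5, so |H| is a multiple of lcm(15, 5) = 15 and divides |G| = 15.
Closing {2, 3} under the group operation gives all of G, so |H| = 15.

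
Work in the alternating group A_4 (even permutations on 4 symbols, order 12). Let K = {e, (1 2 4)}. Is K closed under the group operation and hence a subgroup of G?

(1 2 4) ∈ K but its inverse (1 4 2) ∉ K, so K is not a subgroup.

No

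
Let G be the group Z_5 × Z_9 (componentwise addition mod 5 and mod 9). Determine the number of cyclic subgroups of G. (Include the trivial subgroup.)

Each element a generates a cyclic subgroup ⟨a⟩; distinct elements may generate the same one (a cyclic group of order d has φ(d) generators).
Cyclic subgroups by order — order 1: 1; order 3: 1; order 5: 1; order 9: 1; order 15: 1; order 45: 1.
Total: 6.

6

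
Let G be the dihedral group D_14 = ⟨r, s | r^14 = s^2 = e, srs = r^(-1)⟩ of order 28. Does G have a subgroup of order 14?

Yes

14 | 28. A subgroup of order 14 is {e, r, r^2, r^3, r^4, r^5, r^6, r^7, r^8, r^9, r^10, r^11, r^12, r^13}.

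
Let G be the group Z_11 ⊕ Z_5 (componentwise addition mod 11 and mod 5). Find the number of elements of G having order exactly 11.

An element (a,b) has order lcm(ord(a), ord(b)); count pairs with lcm equal to 11.
Enumerating gives 10 such elements.

10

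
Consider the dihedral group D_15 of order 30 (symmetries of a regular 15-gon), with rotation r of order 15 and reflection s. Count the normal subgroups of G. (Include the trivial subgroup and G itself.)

5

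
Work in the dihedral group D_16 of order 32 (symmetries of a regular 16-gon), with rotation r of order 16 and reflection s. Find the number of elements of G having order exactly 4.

2

The elements of order 4 are: r^4, r^12.
That's 2.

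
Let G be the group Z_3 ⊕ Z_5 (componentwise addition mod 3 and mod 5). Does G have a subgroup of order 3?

Yes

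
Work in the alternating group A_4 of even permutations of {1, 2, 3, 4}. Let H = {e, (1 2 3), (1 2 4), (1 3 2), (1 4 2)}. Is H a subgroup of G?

No

|H| = 5 does not divide |G| = 12, so by Lagrange H is not a subgroup.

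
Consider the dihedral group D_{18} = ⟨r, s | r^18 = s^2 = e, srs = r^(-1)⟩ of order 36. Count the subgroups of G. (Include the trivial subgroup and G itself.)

|G| = 36, so by Lagrange every subgroup order divides 36. Divisors: 1, 2, 3, 4, 6, 9, 12, 18, 36.
Subgroups by order — order 1: 1; order 2: 19; order 3: 1; order 4: 9; order 6: 7; order 9: 1; order 12: 3; order 18: 3; order 36: 1.
Total: 1 + 19 + 1 + 9 + 7 + 1 + 3 + 3 + 1 = 45.

45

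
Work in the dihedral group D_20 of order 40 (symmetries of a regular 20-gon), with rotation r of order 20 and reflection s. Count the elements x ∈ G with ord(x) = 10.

The elements of order 10 are: r^2, r^6, r^14, r^18.
That's 4.

4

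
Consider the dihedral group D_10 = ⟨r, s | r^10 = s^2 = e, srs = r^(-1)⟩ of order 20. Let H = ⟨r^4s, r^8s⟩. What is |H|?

10

|⟨r^4s⟩| = 2 and |⟨r^8s⟩| = 2, so |H| is a multiple of lcm(2, 2) = 2 and divides |G| = 20.
Closing under the operation: H = {e, r^2, r^4, r^6, r^8, s, r^2s, r^4s, r^6s, r^8s}, so |H| = 10.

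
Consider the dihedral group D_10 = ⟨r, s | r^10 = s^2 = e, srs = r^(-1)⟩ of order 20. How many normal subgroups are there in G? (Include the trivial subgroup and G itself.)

7

G has 22 subgroups. Checking conjugation-invariance by order — order 1: 1/1 normal; order 2: 1/11 normal; order 4: 0/5 normal; order 5: 1/1 normal; order 10: 3/3 normal; order 20: 1/1 normal.
Total normal subgroups: 7.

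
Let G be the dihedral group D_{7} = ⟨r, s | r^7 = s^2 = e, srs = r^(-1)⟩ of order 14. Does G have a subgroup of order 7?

7 | 14. A subgroup of order 7 is {e, r, r^2, r^3, r^4, r^5, r^6}.

Yes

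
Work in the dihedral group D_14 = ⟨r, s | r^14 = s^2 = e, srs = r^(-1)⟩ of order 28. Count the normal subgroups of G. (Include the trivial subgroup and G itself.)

7

G has 28 subgroups. Checking conjugation-invariance by order — order 1: 1/1 normal; order 2: 1/15 normal; order 4: 0/7 normal; order 7: 1/1 normal; order 14: 3/3 normal; order 28: 1/1 normal.
Total normal subgroups: 7.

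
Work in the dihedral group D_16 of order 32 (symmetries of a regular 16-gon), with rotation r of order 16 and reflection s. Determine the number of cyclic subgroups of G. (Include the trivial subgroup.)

21

Group the elements of G by the cyclic subgroup they generate; each cyclic subgroup of order d accounts for φ(d) elements.
Cyclic subgroups by order — order 1: 1; order 2: 17; order 4: 1; order 8: 1; order 16: 1.
Total: 21.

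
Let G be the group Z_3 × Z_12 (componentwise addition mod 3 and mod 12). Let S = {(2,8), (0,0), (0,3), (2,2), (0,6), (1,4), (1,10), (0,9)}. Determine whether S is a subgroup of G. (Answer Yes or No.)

|S| = 8 does not divide |G| = 36, so by Lagrange S is not a subgroup.

No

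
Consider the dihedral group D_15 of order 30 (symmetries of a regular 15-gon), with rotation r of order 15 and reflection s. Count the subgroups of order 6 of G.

|G| = 30 and 6 | 30, so subgroups of order 6 are possible by Lagrange.
The subgroups of order 6 are: {e, r^5, r^10, s, r^5s, r^10s}; {e, r^5, r^10, rs, r^6s, r^11s}; {e, r^5, r^10, r^2s, r^7s, r^12s}; {e, r^5, r^10, r^3s, r^8s, r^13s}; … (5 in all).
So G has 5 subgroups of order 6.

5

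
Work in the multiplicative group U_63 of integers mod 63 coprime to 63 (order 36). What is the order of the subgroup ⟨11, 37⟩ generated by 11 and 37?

18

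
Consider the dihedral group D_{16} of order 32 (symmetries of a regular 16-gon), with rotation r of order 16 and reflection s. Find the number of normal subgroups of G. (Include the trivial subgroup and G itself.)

8

G has 36 subgroups. Checking conjugation-invariance by order — order 1: 1/1 normal; order 2: 1/17 normal; order 4: 1/9 normal; order 8: 1/5 normal; order 16: 3/3 normal; order 32: 1/1 normal.
Total normal subgroups: 8.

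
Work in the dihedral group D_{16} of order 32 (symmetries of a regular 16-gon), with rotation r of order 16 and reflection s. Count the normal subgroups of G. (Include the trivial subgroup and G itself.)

G has 36 subgroups. Checking conjugation-invariance by order — order 1: 1/1 normal; order 2: 1/17 normal; order 4: 1/9 normal; order 8: 1/5 normal; order 16: 3/3 normal; order 32: 1/1 normal.
Total normal subgroups: 8.

8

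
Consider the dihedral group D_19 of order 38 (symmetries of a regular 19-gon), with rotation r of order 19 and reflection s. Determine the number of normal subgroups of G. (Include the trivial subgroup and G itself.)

3

G has 22 subgroups. Checking conjugation-invariance by order — order 1: 1/1 normal; order 2: 0/19 normal; order 19: 1/1 normal; order 38: 1/1 normal.
Total normal subgroups: 3.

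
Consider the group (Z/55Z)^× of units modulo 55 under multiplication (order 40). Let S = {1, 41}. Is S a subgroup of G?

41 ∈ S but its inverse 51 ∉ S, so S is not a subgroup.

No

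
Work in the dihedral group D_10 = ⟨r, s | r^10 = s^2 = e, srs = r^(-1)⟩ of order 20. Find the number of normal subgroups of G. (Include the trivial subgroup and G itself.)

7

G has 22 subgroups. Checking conjugation-invariance by order — order 1: 1/1 normal; order 2: 1/11 normal; order 4: 0/5 normal; order 5: 1/1 normal; order 10: 3/3 normal; order 20: 1/1 normal.
Total normal subgroups: 7.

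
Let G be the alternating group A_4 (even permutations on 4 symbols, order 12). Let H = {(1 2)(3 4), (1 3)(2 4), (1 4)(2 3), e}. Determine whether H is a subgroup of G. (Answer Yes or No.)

|H| = 4 divides |G| = 12, consistent with Lagrange.
H contains the identity, every element's inverse is in H, and H is closed under ∘: it is a subgroup.

Yes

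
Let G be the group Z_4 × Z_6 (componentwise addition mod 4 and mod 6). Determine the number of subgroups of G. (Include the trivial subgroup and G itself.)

|G| = 24, so by Lagrange every subgroup order divides 24. Divisors: 1, 2, 3, 4, 6, 8, 12, 24.
Subgroups by order — order 1: 1; order 2: 3; order 3: 1; order 4: 3; order 6: 3; order 8: 1; order 12: 3; order 24: 1.
Total: 1 + 3 + 1 + 3 + 3 + 1 + 3 + 1 = 16.

16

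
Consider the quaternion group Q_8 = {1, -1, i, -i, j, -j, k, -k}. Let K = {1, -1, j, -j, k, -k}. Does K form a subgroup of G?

No

|K| = 6 does not divide |G| = 8, so by Lagrange K is not a subgroup.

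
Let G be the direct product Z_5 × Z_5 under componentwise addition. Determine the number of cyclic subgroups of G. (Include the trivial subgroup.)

7

A cyclic subgroup of order d is generated by each of its φ(d) elements of order d, so the cyclic subgroups of order d number (#elements of order d)/φ(d).
Cyclic subgroups by order — order 1: 1; order 5: 6.
Total: 7.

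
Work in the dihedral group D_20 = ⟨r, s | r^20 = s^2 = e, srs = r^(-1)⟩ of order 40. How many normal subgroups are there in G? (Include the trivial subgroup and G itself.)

G has 48 subgroups. Checking conjugation-invariance by order — order 1: 1/1 normal; order 2: 1/21 normal; order 4: 1/11 normal; order 5: 1/1 normal; order 8: 0/5 normal; order 10: 1/5 normal; order 20: 3/3 normal; order 40: 1/1 normal.
Total normal subgroups: 9.

9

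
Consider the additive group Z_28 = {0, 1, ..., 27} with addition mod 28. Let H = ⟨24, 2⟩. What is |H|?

|⟨24⟩| = 7 and |⟨2⟩| = 14, so |H| is a multiple of lcm(7, 14) = 14 and divides |G| = 28.
Closing under the operation: H = {0, 2, 4, 6, 8, 10, 12, 14, 16, 18, 20, 22, 24, 26}, so |H| = 14.

14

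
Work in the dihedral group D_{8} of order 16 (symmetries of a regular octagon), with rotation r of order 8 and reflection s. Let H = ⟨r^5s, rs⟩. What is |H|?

4

|⟨r^5s⟩| = 2 and |⟨rs⟩| = 2, so |H| is a multiple of lcm(2, 2) = 2 and divides |G| = 16.
Closing under the operation: H = {e, r^4, rs, r^5s}, so |H| = 4.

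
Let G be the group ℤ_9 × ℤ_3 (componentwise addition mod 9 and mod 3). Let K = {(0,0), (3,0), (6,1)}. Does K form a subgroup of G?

No

(6,1) ∈ K but its inverse (3,2) ∉ K, so K is not a subgroup.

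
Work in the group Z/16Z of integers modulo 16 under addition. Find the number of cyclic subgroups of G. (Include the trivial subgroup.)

5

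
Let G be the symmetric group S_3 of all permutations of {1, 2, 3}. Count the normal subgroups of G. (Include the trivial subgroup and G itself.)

3

G has 6 subgroups. Checking conjugation-invariance by order — order 1: 1/1 normal; order 2: 0/3 normal; order 3: 1/1 normal; order 6: 1/1 normal.
Total normal subgroups: 3.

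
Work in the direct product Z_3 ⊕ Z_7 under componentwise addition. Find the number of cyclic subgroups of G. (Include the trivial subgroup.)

4

Each element a generates a cyclic subgroup ⟨a⟩; distinct elements may generate the same one (a cyclic group of order d has φ(d) generators).
Cyclic subgroups by order — order 1: 1; order 3: 1; order 7: 1; order 21: 1.
Total: 4.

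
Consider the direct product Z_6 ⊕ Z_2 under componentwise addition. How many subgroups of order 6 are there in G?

3

|G| = 12 and 6 | 12, so subgroups of order 6 are possible by Lagrange.
The subgroups of order 6 are: {(0,0), (0,1), (2,0), (2,1), (4,0), (4,1)}; {(0,0), (1,0), (2,0), (3,0), (4,0), (5,0)}; {(0,0), (1,1), (2,0), (3,1), (4,0), (5,1)}.
So G has 3 subgroups of order 6.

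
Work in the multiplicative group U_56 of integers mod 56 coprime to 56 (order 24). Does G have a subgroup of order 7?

No

7 does not divide |G| = 24, so by Lagrange no subgroup of order 7 exists.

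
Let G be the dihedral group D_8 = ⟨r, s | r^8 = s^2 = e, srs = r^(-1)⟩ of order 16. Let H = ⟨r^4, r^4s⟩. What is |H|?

4

|⟨r^4⟩| = 2 and |⟨r^4s⟩| = 2, so |H| is a multiple of lcm(2, 2) = 2 and divides |G| = 16.
Closing under the operation: H = {e, r^4, s, r^4s}, so |H| = 4.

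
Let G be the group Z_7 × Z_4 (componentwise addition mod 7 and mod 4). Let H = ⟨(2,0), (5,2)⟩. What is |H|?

14

|⟨(2,0)⟩| = 7 and |⟨(5,2)⟩| = 14, so |H| is a multiple of lcm(7, 14) = 14 and divides |G| = 28.
Closing under the operation: H = {(0,0), (0,2), (1,0), (1,2), (2,0), (2,2), (3,0), (3,2), (4,0), (4,2), (5,0), (5,2), (6,0), (6,2)}, so |H| = 14.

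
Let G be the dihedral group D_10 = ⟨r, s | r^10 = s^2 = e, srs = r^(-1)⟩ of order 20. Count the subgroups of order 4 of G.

5

|G| = 20 and 4 | 20, so subgroups of order 4 are possible by Lagrange.
The subgroups of order 4 are: {e, r^5, r^2s, r^7s}; {e, r^5, r^3s, r^8s}; {e, r^5, r^4s, r^9s}; {e, r^5, s, r^5s}; … (5 in all).
So G has 5 subgroups of order 4.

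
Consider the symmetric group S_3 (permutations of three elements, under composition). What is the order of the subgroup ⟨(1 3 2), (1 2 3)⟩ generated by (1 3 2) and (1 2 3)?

3

|⟨(1 3 2)⟩| = 3 and |⟨(1 2 3)⟩| = 3, so |H| is a multiple of lcm(3, 3) = 3 and divides |G| = 6.
Closing under the operation: H = {e, (1 2 3), (1 3 2)}, so |H| = 3.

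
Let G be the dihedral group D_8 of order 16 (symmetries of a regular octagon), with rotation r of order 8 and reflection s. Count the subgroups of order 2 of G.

|G| = 16 and 2 | 16, so subgroups of order 2 are possible by Lagrange.
The subgroups of order 2 are: {e, r^2s}; {e, r^3s}; {e, r^4}; {e, r^4s}; … (9 in all).
So G has 9 subgroups of order 2.

9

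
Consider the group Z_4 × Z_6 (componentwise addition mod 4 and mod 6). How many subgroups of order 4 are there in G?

|G| = 24 and 4 | 24, so subgroups of order 4 are possible by Lagrange.
The subgroups of order 4 are: {(0,0), (0,3), (2,0), (2,3)}; {(0,0), (1,0), (2,0), (3,0)}; {(0,0), (1,3), (2,0), (3,3)}.
So G has 3 subgroups of order 4.

3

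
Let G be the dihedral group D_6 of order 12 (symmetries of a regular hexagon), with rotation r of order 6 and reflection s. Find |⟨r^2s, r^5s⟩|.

4

|⟨r^2s⟩| = 2 and |⟨r^5s⟩| = 2, so |H| is a multiple of lcm(2, 2) = 2 and divides |G| = 12.
Closing under the operation: H = {e, r^3, r^2s, r^5s}, so |H| = 4.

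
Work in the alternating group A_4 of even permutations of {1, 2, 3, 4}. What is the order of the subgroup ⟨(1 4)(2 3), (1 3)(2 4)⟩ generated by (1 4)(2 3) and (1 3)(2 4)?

4

|⟨(1 4)(2 3)⟩| = 2 and |⟨(1 3)(2 4)⟩| = 2, so |H| is a multiple of lcm(2, 2) = 2 and divides |G| = 12.
Closing under the operation: H = {e, (1 2)(3 4), (1 3)(2 4), (1 4)(2 3)}, so |H| = 4.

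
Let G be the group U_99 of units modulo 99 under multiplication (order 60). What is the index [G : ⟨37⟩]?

12

|⟨37⟩| = 5 and |G| = 60.
By Lagrange, [G : H] = |G|/|H| = 60/5 = 12.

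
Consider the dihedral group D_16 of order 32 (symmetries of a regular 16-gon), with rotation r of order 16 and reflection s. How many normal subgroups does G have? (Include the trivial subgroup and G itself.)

G has 36 subgroups. Checking conjugation-invariance by order — order 1: 1/1 normal; order 2: 1/17 normal; order 4: 1/9 normal; order 8: 1/5 normal; order 16: 3/3 normal; order 32: 1/1 normal.
Total normal subgroups: 8.

8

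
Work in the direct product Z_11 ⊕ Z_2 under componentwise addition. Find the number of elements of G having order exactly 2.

An element (a,b) has order lcm(ord(a), ord(b)); count pairs with lcm equal to 2.
Enumerating gives 1 such elements.

1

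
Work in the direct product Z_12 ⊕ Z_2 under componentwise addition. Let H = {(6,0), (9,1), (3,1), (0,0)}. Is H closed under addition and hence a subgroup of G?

Yes

|H| = 4 divides |G| = 24, consistent with Lagrange.
H contains the identity, every element's inverse is in H, and H is closed under +: it is a subgroup.
In fact H = ⟨(3,1)⟩.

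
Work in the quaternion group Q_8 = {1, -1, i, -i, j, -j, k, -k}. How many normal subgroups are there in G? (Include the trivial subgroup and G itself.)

G has 6 subgroups. Checking conjugation-invariance by order — order 1: 1/1 normal; order 2: 1/1 normal; order 4: 3/3 normal; order 8: 1/1 normal.
Total normal subgroups: 6.

6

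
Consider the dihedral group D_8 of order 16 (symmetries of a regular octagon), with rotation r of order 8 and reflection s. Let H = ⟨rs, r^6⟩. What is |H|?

|⟨rs⟩| = 2 and |⟨r^6⟩| = 4, so |H| is a multiple of lcm(2, 4) = 4 and divides |G| = 16.
Closing under the operation: H = {e, r^2, r^4, r^6, rs, r^3s, r^5s, r^7s}, so |H| = 8.

8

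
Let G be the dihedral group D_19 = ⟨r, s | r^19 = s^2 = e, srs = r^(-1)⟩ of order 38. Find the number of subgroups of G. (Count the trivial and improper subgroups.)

22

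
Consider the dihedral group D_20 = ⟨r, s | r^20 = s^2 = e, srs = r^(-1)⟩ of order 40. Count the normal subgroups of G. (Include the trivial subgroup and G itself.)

G has 48 subgroups. Checking conjugation-invariance by order — order 1: 1/1 normal; order 2: 1/21 normal; order 4: 1/11 normal; order 5: 1/1 normal; order 8: 0/5 normal; order 10: 1/5 normal; order 20: 3/3 normal; order 40: 1/1 normal.
Total normal subgroups: 9.

9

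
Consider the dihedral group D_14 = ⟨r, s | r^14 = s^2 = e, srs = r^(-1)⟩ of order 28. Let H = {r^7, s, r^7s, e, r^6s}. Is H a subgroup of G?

|H| = 5 does not divide |G| = 28, so by Lagrange H is not a subgroup.

No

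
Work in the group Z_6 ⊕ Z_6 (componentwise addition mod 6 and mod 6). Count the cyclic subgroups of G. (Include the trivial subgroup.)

Group the elements of G by the cyclic subgroup they generate; each cyclic subgroup of order d accounts for φ(d) elements.
Cyclic subgroups by order — order 1: 1; order 2: 3; order 3: 4; order 6: 12.
Total: 20.

20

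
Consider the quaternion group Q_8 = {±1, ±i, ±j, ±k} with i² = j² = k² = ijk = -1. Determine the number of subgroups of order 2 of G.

1

|G| = 8 and 2 | 8, so subgroups of order 2 are possible by Lagrange.
The subgroups of order 2 are: {1, -1}.
So G has 1 subgroup of order 2.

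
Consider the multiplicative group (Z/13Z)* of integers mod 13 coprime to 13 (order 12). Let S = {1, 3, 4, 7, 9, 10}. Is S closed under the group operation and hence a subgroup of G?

No

7 ∈ S but its inverse 2 ∉ S, so S is not a subgroup.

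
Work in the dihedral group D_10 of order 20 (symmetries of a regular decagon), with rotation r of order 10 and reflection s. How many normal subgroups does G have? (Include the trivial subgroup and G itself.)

G has 22 subgroups. Checking conjugation-invariance by order — order 1: 1/1 normal; order 2: 1/11 normal; order 4: 0/5 normal; order 5: 1/1 normal; order 10: 3/3 normal; order 20: 1/1 normal.
Total normal subgroups: 7.

7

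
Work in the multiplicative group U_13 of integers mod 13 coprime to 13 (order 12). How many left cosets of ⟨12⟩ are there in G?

6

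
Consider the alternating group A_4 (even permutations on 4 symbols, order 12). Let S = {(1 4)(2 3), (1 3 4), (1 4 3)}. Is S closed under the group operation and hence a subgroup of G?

The identity e ∉ S, so S is not a subgroup.

No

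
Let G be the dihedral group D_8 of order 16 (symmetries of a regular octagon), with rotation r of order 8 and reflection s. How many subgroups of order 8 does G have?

3

|G| = 16 and 8 | 16, so subgroups of order 8 are possible by Lagrange.
The subgroups of order 8 are: {e, r, r^2, r^3, r^4, r^5, r^6, r^7}; {e, r^2, r^4, r^6, s, r^2s, r^4s, r^6s}; {e, r^2, r^4, r^6, rs, r^3s, r^5s, r^7s}.
So G has 3 subgroups of order 8.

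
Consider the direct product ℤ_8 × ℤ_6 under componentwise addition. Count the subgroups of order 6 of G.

3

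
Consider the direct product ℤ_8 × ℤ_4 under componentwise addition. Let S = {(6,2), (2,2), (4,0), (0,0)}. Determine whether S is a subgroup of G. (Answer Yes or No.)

|S| = 4 divides |G| = 32, consistent with Lagrange.
S contains the identity, every element's inverse is in S, and S is closed under +: it is a subgroup.
In fact S = ⟨(6,2)⟩.

Yes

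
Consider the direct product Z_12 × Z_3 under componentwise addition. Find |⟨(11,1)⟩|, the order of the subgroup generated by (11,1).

12

The order of (11,1) in Z_12 × Z_3 is lcm(ord(11) in Z_12, ord(1) in Z_3).
ord(11) = 12 and ord(1) = 3, so |⟨(11,1)⟩| = lcm(12, 3) = 12.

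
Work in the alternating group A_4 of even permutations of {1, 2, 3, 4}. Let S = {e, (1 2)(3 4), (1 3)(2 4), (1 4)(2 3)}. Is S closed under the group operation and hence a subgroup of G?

|S| = 4 divides |G| = 12, consistent with Lagrange.
S contains the identity, every element's inverse is in S, and S is closed under ∘: it is a subgroup.

Yes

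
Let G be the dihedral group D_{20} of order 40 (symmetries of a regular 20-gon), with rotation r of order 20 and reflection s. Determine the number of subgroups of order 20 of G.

3

|G| = 40 and 20 | 40, so subgroups of order 20 are possible by Lagrange.
The subgroups of order 20 are: {e, r, r^2, r^3, r^4, r^5, r^6, r^7, r^8, r^9, r^10, r^11, r^12, r^13, r^14, r^15, r^16, r^17, r^18, r^19}; {e, r^2, r^4, r^6, r^8, r^10, r^12, r^14, r^16, r^18, s, r^2s, r^4s, r^6s, r^8s, r^10s, r^12s, r^14s, r^16s, r^18s}; {e, r^2, r^4, r^6, r^8, r^10, r^12, r^14, r^16, r^18, rs, r^3s, r^5s, r^7s, r^9s, r^11s, r^13s, r^15s, r^17s, r^19s}.
So G has 3 subgroups of order 20.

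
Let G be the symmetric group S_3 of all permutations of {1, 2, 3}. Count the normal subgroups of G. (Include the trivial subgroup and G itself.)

3

G has 6 subgroups. Checking conjugation-invariance by order — order 1: 1/1 normal; order 2: 0/3 normal; order 3: 1/1 normal; order 6: 1/1 normal.
Total normal subgroups: 3.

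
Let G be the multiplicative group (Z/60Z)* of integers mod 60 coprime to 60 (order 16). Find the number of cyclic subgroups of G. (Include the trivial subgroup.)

12

A cyclic subgroup of order d is generated by each of its φ(d) elements of order d, so the cyclic subgroups of order d number (#elements of order d)/φ(d).
Cyclic subgroups by order — order 1: 1; order 2: 7; order 4: 4.
Total: 12.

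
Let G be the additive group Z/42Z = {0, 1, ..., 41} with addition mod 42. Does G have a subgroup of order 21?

Yes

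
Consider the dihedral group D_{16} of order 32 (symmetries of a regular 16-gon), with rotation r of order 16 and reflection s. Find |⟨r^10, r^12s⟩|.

16

|⟨r^10⟩| = 8 and |⟨r^12s⟩| = 2, so |H| is a multiple of lcm(8, 2) = 8 and divides |G| = 32.
Closing under the operation: H = {e, r^2, r^4, r^6, r^8, r^10, r^12, r^14, s, r^2s, r^4s, r^6s, r^8s, r^10s, r^12s, r^14s}, so |H| = 16.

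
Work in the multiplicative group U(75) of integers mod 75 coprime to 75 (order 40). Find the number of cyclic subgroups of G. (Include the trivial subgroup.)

12

Each element a generates a cyclic subgroup ⟨a⟩; distinct elements may generate the same one (a cyclic group of order d has φ(d) generators).
Cyclic subgroups by order — order 1: 1; order 2: 3; order 4: 2; order 5: 1; order 10: 3; order 20: 2.
Total: 12.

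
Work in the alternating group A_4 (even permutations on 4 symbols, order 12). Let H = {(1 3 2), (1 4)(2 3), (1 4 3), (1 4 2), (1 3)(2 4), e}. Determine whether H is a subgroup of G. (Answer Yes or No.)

No

(1 3 2) ∈ H but its inverse (1 2 3) ∉ H, so H is not a subgroup.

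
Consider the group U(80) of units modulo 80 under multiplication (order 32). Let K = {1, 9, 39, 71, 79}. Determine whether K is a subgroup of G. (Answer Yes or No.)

No

|K| = 5 does not divide |G| = 32, so by Lagrange K is not a subgroup.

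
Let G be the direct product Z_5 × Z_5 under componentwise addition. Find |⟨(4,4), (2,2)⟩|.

5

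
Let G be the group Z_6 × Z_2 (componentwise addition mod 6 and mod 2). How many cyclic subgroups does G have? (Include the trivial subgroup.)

A cyclic subgroup of order d is generated by each of its φ(d) elements of order d, so the cyclic subgroups of order d number (#elements of order d)/φ(d).
Cyclic subgroups by order — order 1: 1; order 2: 3; order 3: 1; order 6: 3.
Total: 8.

8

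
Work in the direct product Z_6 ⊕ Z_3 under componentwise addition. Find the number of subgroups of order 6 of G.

|G| = 18 and 6 | 18, so subgroups of order 6 are possible by Lagrange.
The subgroups of order 6 are: {(0,0), (0,1), (0,2), (3,0), (3,1), (3,2)}; {(0,0), (1,0), (2,0), (3,0), (4,0), (5,0)}; {(0,0), (1,1), (2,2), (3,0), (4,1), (5,2)}; {(0,0), (1,2), (2,1), (3,0), (4,2), (5,1)}.
So G has 4 subgroups of order 6.

4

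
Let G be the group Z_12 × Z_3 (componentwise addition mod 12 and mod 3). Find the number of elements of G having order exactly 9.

0

An element (a,b) has order lcm(ord(a), ord(b)); count pairs with lcm equal to 9.
Enumerating gives 0 such elements.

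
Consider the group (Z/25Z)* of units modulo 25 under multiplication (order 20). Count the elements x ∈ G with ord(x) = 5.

4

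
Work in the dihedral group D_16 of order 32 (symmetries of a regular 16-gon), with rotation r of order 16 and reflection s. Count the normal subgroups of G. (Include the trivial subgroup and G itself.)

G has 36 subgroups. Checking conjugation-invariance by order — order 1: 1/1 normal; order 2: 1/17 normal; order 4: 1/9 normal; order 8: 1/5 normal; order 16: 3/3 normal; order 32: 1/1 normal.
Total normal subgroups: 8.

8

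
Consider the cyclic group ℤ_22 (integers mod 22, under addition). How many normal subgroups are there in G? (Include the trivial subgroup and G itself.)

4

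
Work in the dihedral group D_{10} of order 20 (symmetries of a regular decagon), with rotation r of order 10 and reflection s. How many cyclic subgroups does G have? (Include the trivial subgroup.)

14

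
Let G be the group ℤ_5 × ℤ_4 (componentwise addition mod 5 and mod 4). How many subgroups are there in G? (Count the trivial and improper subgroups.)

6

|G| = 20, so by Lagrange every subgroup order divides 20. Divisors: 1, 2, 4, 5, 10, 20.
Subgroups by order — order 1: 1; order 2: 1; order 4: 1; order 5: 1; order 10: 1; order 20: 1.
Total: 1 + 1 + 1 + 1 + 1 + 1 = 6.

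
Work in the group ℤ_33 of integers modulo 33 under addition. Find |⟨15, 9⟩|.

|⟨15⟩| = 11 and |⟨9⟩| = 11, so |H| is a multiple of lcm(11, 11) = 11 and divides |G| = 33.
Closing under the operation: H = {0, 3, 6, 9, 12, 15, 18, 21, 24, 27, 30}, so |H| = 11.

11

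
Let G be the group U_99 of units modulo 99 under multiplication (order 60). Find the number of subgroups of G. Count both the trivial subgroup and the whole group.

|G| = 60, so by Lagrange every subgroup order divides 60. Divisors: 1, 2, 3, 4, 5, 6, 10, 12, 15, 20, 30, 60.
Subgroups by order — order 1: 1; order 2: 3; order 3: 1; order 4: 1; order 5: 1; order 6: 3; order 10: 3; order 12: 1; order 15: 1; order 20: 1; order 30: 3; order 60: 1.
Total: 1 + 3 + 1 + 1 + 1 + 3 + 3 + 1 + 1 + 1 + 3 + 1 = 20.

20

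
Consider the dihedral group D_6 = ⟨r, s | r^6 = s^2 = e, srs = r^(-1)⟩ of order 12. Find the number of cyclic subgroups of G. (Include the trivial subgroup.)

10

A cyclic subgroup of order d is generated by each of its φ(d) elements of order d, so the cyclic subgroups of order d number (#elements of order d)/φ(d).
Cyclic subgroups by order — order 1: 1; order 2: 7; order 3: 1; order 6: 1.
Total: 10.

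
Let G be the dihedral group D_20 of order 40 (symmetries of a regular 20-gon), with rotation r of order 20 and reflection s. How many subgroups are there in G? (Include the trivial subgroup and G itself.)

|G| = 40, so by Lagrange every subgroup order divides 40. Divisors: 1, 2, 4, 5, 8, 10, 20, 40.
Subgroups by order — order 1: 1; order 2: 21; order 4: 11; order 5: 1; order 8: 5; order 10: 5; order 20: 3; order 40: 1.
Total: 1 + 21 + 11 + 1 + 5 + 5 + 3 + 1 = 48.

48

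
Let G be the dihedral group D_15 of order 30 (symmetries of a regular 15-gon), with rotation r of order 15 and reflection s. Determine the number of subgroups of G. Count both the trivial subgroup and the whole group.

28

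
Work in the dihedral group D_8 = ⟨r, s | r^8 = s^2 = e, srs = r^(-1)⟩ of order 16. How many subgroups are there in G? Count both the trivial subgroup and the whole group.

|G| = 16, so by Lagrange every subgroup order divides 16. Divisors: 1, 2, 4, 8, 16.
Subgroups by order — order 1: 1; order 2: 9; order 4: 5; order 8: 3; order 16: 1.
Total: 1 + 9 + 5 + 3 + 1 = 19.

19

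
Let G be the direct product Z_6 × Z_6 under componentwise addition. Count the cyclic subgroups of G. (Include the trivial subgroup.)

20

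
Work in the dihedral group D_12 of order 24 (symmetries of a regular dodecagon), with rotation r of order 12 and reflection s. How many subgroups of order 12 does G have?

3

|G| = 24 and 12 | 24, so subgroups of order 12 are possible by Lagrange.
The subgroups of order 12 are: {e, r, r^2, r^3, r^4, r^5, r^6, r^7, r^8, r^9, r^10, r^11}; {e, r^2, r^4, r^6, r^8, r^10, s, r^2s, r^4s, r^6s, r^8s, r^10s}; {e, r^2, r^4, r^6, r^8, r^10, rs, r^3s, r^5s, r^7s, r^9s, r^11s}.
So G has 3 subgroups of order 12.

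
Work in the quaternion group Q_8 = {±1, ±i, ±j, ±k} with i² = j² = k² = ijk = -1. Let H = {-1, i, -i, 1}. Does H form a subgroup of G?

Yes

|H| = 4 divides |G| = 8, consistent with Lagrange.
H contains the identity, every element's inverse is in H, and H is closed under ·: it is a subgroup.
In fact H = ⟨-i⟩.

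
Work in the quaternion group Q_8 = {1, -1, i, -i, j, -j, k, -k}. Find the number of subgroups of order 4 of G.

|G| = 8 and 4 | 8, so subgroups of order 4 are possible by Lagrange.
The subgroups of order 4 are: {1, -1, i, -i}; {1, -1, j, -j}; {1, -1, k, -k}.
So G has 3 subgroups of order 4.

3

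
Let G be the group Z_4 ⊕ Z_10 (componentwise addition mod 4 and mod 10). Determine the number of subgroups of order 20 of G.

3

|G| = 40 and 20 | 40, so subgroups of order 20 are possible by Lagrange.
The subgroups of order 20 are: {(0,0), (0,1), (0,2), (0,3), (0,4), (0,5), (0,6), (0,7), (0,8), (0,9), (2,0), (2,1), (2,2), (2,3), (2,4), (2,5), (2,6), (2,7), (2,8), (2,9)}; {(0,0), (0,2), (0,4), (0,6), (0,8), (1,0), (1,2), (1,4), (1,6), (1,8), (2,0), (2,2), (2,4), (2,6), (2,8), (3,0), (3,2), (3,4), (3,6), (3,8)}; {(0,0), (0,2), (0,4), (0,6), (0,8), (1,1), (1,3), (1,5), (1,7), (1,9), (2,0), (2,2), (2,4), (2,6), (2,8), (3,1), (3,3), (3,5), (3,7), (3,9)}.
So G has 3 subgroups of order 20.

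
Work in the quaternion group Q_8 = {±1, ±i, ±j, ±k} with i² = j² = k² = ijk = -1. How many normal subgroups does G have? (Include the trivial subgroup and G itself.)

6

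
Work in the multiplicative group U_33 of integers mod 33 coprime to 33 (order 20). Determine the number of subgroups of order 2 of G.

3

|G| = 20 and 2 | 20, so subgroups of order 2 are possible by Lagrange.
The subgroups of order 2 are: {1, 10}; {1, 23}; {1, 32}.
So G has 3 subgroups of order 2.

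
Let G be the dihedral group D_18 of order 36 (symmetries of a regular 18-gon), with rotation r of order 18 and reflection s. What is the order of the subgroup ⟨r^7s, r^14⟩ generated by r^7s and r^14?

|⟨r^7s⟩| = 2 and |⟨r^14⟩| = 9, so |H| is a multiple of lcm(2, 9) = 18 and divides |G| = 36.
Closing under the operation: H = {e, r^2, r^4, r^6, r^8, r^10, r^12, r^14, r^16, rs, r^3s, r^5s, r^7s, r^9s, r^11s, r^13s, r^15s, r^17s}, so |H| = 18.

18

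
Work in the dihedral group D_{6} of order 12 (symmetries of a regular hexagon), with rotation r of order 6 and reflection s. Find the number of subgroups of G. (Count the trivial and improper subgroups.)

16

|G| = 12, so by Lagrange every subgroup order divides 12. Divisors: 1, 2, 3, 4, 6, 12.
Subgroups by order — order 1: 1; order 2: 7; order 3: 1; order 4: 3; order 6: 3; order 12: 1.
Total: 1 + 7 + 1 + 3 + 3 + 1 = 16.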